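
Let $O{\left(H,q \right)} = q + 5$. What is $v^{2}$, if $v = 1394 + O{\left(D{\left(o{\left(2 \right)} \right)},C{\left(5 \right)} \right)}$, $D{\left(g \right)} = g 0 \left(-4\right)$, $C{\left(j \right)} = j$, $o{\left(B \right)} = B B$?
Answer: $1971216$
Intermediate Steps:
$o{\left(B \right)} = B^{2}$
$D{\left(g \right)} = 0$ ($D{\left(g \right)} = 0 \left(-4\right) = 0$)
$O{\left(H,q \right)} = 5 + q$
$v = 1404$ ($v = 1394 + \left(5 + 5\right) = 1394 + 10 = 1404$)
$v^{2} = 1404^{2} = 1971216$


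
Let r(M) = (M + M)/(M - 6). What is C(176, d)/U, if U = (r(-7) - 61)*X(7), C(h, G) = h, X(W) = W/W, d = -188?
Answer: -2288/779 ≈ -2.9371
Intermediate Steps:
X(W) = 1
r(M) = 2*M/(-6 + M) (r(M) = (2*M)/(-6 + M) = 2*M/(-6 + M))
U = -779/13 (U = (2*(-7)/(-6 - 7) - 61)*1 = (2*(-7)/(-13) - 61)*1 = (2*(-7)*(-1/13) - 61)*1 = (14/13 - 61)*1 = -779/13*1 = -779/13 ≈ -59.923)
C(176, d)/U = 176/(-779/13) = 176*(-13/779) = -2288/779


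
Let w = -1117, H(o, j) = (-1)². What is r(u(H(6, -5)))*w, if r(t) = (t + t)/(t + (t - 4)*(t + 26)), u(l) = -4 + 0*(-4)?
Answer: -2234/45 ≈ -49.644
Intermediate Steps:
H(o, j) = 1
u(l) = -4 (u(l) = -4 + 0 = -4)
r(t) = 2*t/(t + (-4 + t)*(26 + t)) (r(t) = (2*t)/(t + (-4 + t)*(26 + t)) = 2*t/(t + (-4 + t)*(26 + t)))
r(u(H(6, -5)))*w = (2*(-4)/(-104 + (-4)² + 23*(-4)))*(-1117) = (2*(-4)/(-104 + 16 - 92))*(-1117) = (2*(-4)/(-180))*(-1117) = (2*(-4)*(-1/180))*(-1117) = (2/45)*(-1117) = -2234/45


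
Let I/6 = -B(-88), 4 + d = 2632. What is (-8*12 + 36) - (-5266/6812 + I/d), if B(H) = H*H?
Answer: -30990181/745914 ≈ -41.547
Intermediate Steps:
d = 2628 (d = -4 + 2632 = 2628)
B(H) = H²
I = -46464 (I = 6*(-1*(-88)²) = 6*(-1*7744) = 6*(-7744) = -46464)
(-8*12 + 36) - (-5266/6812 + I/d) = (-8*12 + 36) - (-5266/6812 - 46464/2628) = (-96 + 36) - (-5266*1/6812 - 46464*1/2628) = -60 - (-2633/3406 - 3872/219) = -60 - 1*(-13764659/745914) = -60 + 13764659/745914 = -30990181/745914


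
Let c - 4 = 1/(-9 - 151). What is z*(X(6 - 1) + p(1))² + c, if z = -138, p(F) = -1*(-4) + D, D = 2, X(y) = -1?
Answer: -551361/160 ≈ -3446.0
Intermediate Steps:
p(F) = 6 (p(F) = -1*(-4) + 2 = 4 + 2 = 6)
c = 639/160 (c = 4 + 1/(-9 - 151) = 4 + 1/(-160) = 4 - 1/160 = 639/160 ≈ 3.9938)
z*(X(6 - 1) + p(1))² + c = -138*(-1 + 6)² + 639/160 = -138*5² + 639/160 = -138*25 + 639/160 = -3450 + 639/160 = -551361/160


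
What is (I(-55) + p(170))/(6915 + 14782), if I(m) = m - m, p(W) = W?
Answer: 170/21697 ≈ 0.0078352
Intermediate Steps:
I(m) = 0
(I(-55) + p(170))/(6915 + 14782) = (0 + 170)/(6915 + 14782) = 170/21697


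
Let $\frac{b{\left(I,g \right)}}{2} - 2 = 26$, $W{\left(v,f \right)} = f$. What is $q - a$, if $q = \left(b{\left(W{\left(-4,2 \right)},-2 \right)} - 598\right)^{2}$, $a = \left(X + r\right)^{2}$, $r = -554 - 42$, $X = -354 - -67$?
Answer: $-485925$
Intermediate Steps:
$b{\left(I,g \right)} = 56$ ($b{\left(I,g \right)} = 4 + 2 \cdot 26 = 4 + 52 = 56$)
$X = -287$ ($X = -354 + 67 = -287$)
$r = -596$ ($r = -554 - 42 = -596$)
$a = 779689$ ($a = \left(-287 - 596\right)^{2} = \left(-883\right)^{2} = 779689$)
$q = 293764$ ($q = \left(56 - 598\right)^{2} = \left(-542\right)^{2} = 293764$)
$q - a = 293764 - 779689 = -485925$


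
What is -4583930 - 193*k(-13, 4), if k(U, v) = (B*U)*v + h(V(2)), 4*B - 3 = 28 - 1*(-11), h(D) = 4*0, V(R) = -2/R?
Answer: -4478552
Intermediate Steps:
h(D) = 0
B = 21/2 (B = 3/4 + (28 - 1*(-11))/4 = 3/4 + (28 + 11)/4 = 3/4 + (1/4)*39 = 3/4 + 39/4 = 21/2 ≈ 10.500)
k(U, v) = 21*U*v/2 (k(U, v) = (21*U/2)*v + 0 = 21*U*v/2 + 0 = 21*U*v/2)
-4583930 - 193*k(-13, 4) = -4583930 - 193*(21/2)*(-13)*4 = -4583930 - 193*(-546) = -4583930 - 1*(-105378) = -4583930 + 105378 = -4478552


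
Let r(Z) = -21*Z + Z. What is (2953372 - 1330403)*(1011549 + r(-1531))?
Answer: 1691407979761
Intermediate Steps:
r(Z) = -20*Z
(2953372 - 1330403)*(1011549 + r(-1531)) = (2953372 - 1330403)*(1011549 - 20*(-1531)) = 1622969*(1011549 + 30620) = 1622969*1042169 = 1691407979761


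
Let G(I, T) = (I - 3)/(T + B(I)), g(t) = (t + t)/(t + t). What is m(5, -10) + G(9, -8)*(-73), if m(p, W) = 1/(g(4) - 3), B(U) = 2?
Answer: 145/2 ≈ 72.500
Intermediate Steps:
g(t) = 1 (g(t) = (2*t)/((2*t)) = (2*t)*(1/(2*t)) = 1)
m(p, W) = -½ (m(p, W) = 1/(1 - 3) = 1/(-2) = -½)
G(I, T) = (-3 + I)/(2 + T) (G(I, T) = (I - 3)/(T + 2) = (-3 + I)/(2 + T))
m(5, -10) + G(9, -8)*(-73) = -½ + ((-3 + 9)/(2 - 8))*(-73) = -½ + (6/(-6))*(-73) = -½ - ⅙*6*(-73) = -½ - 1*(-73) = -½ + 73 = 145/2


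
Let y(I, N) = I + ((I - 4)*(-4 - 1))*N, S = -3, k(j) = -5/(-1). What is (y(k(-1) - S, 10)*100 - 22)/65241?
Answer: -19222/65241 ≈ -0.29463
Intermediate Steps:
k(j) = 5 (k(j) = -5*(-1) = 5)
y(I, N) = I + N*(20 - 5*I) (y(I, N) = I + ((-4 + I)*(-5))*N = I + (20 - 5*I)*N = I + N*(20 - 5*I))
(y(k(-1) - S, 10)*100 - 22)/65241 = (((5 - 1*(-3)) + 20*10 - 5*(5 - 1*(-3))*10)*100 - 22)/65241 = (((5 + 3) + 200 - 5*(5 + 3)*10)*100 - 22)*(1/65241) = ((8 + 200 - 5*8*10)*100 - 22)*(1/65241) = ((8 + 200 - 400)*100 - 22)*(1/65241) = (-192*100 - 22)*(1/65241) = (-19200 - 22)*(1/65241) = -19222*1/65241 = -19222/65241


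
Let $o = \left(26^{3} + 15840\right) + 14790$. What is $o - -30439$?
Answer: $78645$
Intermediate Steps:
$o = 48206$ ($o = \left(17576 + 15840\right) + 14790 = 33416 + 14790 = 48206$)
$o - -30439 = 48206 - -30439 = 48206 + 30439 = 78645$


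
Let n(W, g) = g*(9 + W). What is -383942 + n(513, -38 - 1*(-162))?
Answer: -319214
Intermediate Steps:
-383942 + n(513, -38 - 1*(-162)) = -383942 + (-38 - 1*(-162))*(9 + 513) = -383942 + (-38 + 162)*522 = -383942 + 124*522 = -383942 + 64728 = -319214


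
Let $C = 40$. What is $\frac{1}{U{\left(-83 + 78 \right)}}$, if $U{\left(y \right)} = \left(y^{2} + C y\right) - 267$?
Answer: $- \frac{1}{442} \approx -0.0022624$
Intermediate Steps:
$U{\left(y \right)} = -267 + y^{2} + 40 y$ ($U{\left(y \right)} = \left(y^{2} + 40 y\right) - 267 = -267 + y^{2} + 40 y$)
$\frac{1}{U{\left(-83 + 78 \right)}} = \frac{1}{-267 + \left(-83 + 78\right)^{2} + 40 \left(-83 + 78\right)} = \frac{1}{-267 + \left(-5\right)^{2} + 40 \left(-5\right)} = \frac{1}{-267 + 25 - 200} = \frac{1}{-442} = - \frac{1}{442}$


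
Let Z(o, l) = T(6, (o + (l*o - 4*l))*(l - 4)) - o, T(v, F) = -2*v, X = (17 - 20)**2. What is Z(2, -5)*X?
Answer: -126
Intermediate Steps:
X = 9 (X = (-3)**2 = 9)
Z(o, l) = -12 - o (Z(o, l) = -2*6 - o = -12 - o)
Z(2, -5)*X = (-12 - 1*2)*9 = (-12 - 2)*9 = -14*9 = -126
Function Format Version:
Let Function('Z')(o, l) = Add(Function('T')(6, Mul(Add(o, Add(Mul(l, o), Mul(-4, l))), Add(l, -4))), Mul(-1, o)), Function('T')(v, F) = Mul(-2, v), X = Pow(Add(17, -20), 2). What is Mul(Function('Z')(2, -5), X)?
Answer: -126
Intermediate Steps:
X = 9 (X = Pow(-3, 2) = 9)
Function('Z')(o, l) = Add(-12, Mul(-1, o)) (Function('Z')(o, l) = Add(Mul(-2, 6), Mul(-1, o)) = Add(-12, Mul(-1, o)))
Mul(Function('Z')(2, -5), X) = Mul(Add(-12, Mul(-1, 2)), 9) = Mul(Add(-12, -2), 9) = Mul(-14, 9) = -126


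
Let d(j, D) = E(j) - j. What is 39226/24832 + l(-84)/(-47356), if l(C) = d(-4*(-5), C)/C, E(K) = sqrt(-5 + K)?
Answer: 4876148927/3086853504 + sqrt(15)/3977904 ≈ 1.5797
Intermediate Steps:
d(j, D) = sqrt(-5 + j) - j
l(C) = (-20 + sqrt(15))/C (l(C) = (sqrt(-5 - 4*(-5)) - (-4)*(-5))/C = (sqrt(-5 + 20) - 1*20)/C = (sqrt(15) - 20)/C = (-20 + sqrt(15))/C)
39226/24832 + l(-84)/(-47356) = 39226/24832 + ((-20 + sqrt(15))/(-84))/(-47356) = 39226*(1/24832) - (-20 + sqrt(15))/84*(-1/47356) = 19613/12416 + (5/21 - sqrt(15)/84)*(-1/47356) = 19613/12416 + (-5/994476 + sqrt(15)/3977904) = 4876148927/3086853504 + sqrt(15)/3977904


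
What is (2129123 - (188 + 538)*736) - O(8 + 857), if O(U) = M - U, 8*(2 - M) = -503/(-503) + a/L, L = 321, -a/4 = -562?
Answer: 4097631769/2568 ≈ 1.5957e+6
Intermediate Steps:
a = 2248 (a = -4*(-562) = 2248)
M = 2567/2568 (M = 2 - (-503/(-503) + 2248/321)/8 = 2 - (-503*(-1/503) + 2248*(1/321))/8 = 2 - (1 + 2248/321)/8 = 2 - ⅛*2569/321 = 2 - 2569/2568 = 2567/2568 ≈ 0.99961)
O(U) = 2567/2568 - U
(2129123 - (188 + 538)*736) - O(8 + 857) = (2129123 - (188 + 538)*736) - (2567/2568 - (8 + 857)) = (2129123 - 726*736) - (2567/2568 - 1*865) = (2129123 - 1*534336) - (2567/2568 - 865) = (2129123 - 534336) - 1*(-2218753/2568) = 1594787 + 2218753/2568 = 4097631769/2568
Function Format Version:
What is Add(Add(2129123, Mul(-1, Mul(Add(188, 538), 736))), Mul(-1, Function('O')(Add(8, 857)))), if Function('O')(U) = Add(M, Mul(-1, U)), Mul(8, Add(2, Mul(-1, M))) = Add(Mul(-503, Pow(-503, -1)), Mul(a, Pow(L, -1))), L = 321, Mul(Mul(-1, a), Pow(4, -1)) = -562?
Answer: Rational(4097631769, 2568) ≈ 1.5957e+6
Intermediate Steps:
a = 2248 (a = Mul(-4, -562) = 2248)
M = Rational(2567, 2568) (M = Add(2, Mul(Rational(-1, 8), Add(Mul(-503, Pow(-503, -1)), Mul(2248, Pow(321, -1))))) = Add(2, Mul(Rational(-1, 8), Add(Mul(-503, Rational(-1, 503)), Mul(2248, Rational(1, 321))))) = Add(2, Mul(Rational(-1, 8), Add(1, Rational(2248, 321)))) = Add(2, Mul(Rational(-1, 8), Rational(2569, 321))) = Add(2, Rational(-2569, 2568)) = Rational(2567, 2568) ≈ 0.99961)
Function('O')(U) = Add(Rational(2567, 2568), Mul(-1, U))
Add(Add(2129123, Mul(-1, Mul(Add(188, 538), 736))), Mul(-1, Function('O')(Add(8, 857)))) = Add(Add(2129123, Mul(-1, Mul(Add(188, 538), 736))), Mul(-1, Add(Rational(2567, 2568), Mul(-1, Add(8, 857))))) = Add(Add(2129123, Mul(-1, Mul(726, 736))), Mul(-1, Add(Rational(2567, 2568), Mul(-1, 865)))) = Add(Add(2129123, Mul(-1, 534336)), Mul(-1, Add(Rational(2567, 2568), -865))) = Add(Add(2129123, -534336), Mul(-1, Rational(-2218753, 2568))) = Add(1594787, Rational(2218753, 2568)) = Rational(4097631769, 2568)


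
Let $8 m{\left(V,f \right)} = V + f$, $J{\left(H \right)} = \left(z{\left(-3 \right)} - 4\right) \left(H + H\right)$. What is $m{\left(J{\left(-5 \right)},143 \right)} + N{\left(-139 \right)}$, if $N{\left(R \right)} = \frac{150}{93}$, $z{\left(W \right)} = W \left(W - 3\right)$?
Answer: $\frac{493}{248} \approx 1.9879$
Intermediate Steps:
$z{\left(W \right)} = W \left(-3 + W\right)$
$N{\left(R \right)} = \frac{50}{31}$ ($N{\left(R \right)} = 150 \cdot \frac{1}{93} = \frac{50}{31}$)
$J{\left(H \right)} = 28 H$ ($J{\left(H \right)} = \left(- 3 \left(-3 - 3\right) - 4\right) \left(H + H\right) = \left(\left(-3\right) \left(-6\right) - 4\right) 2 H = \left(18 - 4\right) 2 H = 14 \cdot 2 H = 28 H$)
$m{\left(V,f \right)} = \frac{V}{8} + \frac{f}{8}$ ($m{\left(V,f \right)} = \frac{V + f}{8} = \frac{V}{8} + \frac{f}{8}$)
$m{\left(J{\left(-5 \right)},143 \right)} + N{\left(-139 \right)} = \left(\frac{28 \left(-5\right)}{8} + \frac{1}{8} \cdot 143\right) + \frac{50}{31} = \left(\frac{1}{8} \left(-140\right) + \frac{143}{8}\right) + \frac{50}{31} = \left(- \frac{35}{2} + \frac{143}{8}\right) + \frac{50}{31} = \frac{3}{8} + \frac{50}{31} = \frac{493}{248}$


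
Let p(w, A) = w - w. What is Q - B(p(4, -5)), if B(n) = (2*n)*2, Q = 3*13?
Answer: 39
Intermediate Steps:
p(w, A) = 0
Q = 39
B(n) = 4*n
Q - B(p(4, -5)) = 39 - 4*0 = 39 - 1*0 = 39 + 0 = 39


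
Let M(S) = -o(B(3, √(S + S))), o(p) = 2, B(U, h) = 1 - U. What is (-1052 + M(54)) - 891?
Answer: -1945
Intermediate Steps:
M(S) = -2 (M(S) = -1*2 = -2)
(-1052 + M(54)) - 891 = (-1052 - 2) - 891 = -1054 - 891 = -1945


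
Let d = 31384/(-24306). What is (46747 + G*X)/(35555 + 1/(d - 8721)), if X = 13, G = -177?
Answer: 2355682557115/1884450637811 ≈ 1.2501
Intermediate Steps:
d = -15692/12153 (d = 31384*(-1/24306) = -15692/12153 ≈ -1.2912)
(46747 + G*X)/(35555 + 1/(d - 8721)) = (46747 - 177*13)/(35555 + 1/(-15692/12153 - 8721)) = (46747 - 2301)/(35555 + 1/(-106002005/12153)) = 44446/(35555 - 12153/106002005) = 44446/(3768901275622/106002005) = 44446*(106002005/3768901275622) = 2355682557115/1884450637811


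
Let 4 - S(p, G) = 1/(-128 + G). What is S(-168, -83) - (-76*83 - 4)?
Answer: 1332677/211 ≈ 6316.0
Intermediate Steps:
S(p, G) = 4 - 1/(-128 + G)
S(-168, -83) - (-76*83 - 4) = (-513 + 4*(-83))/(-128 - 83) - (-76*83 - 4) = (-513 - 332)/(-211) - (-6308 - 4) = -1/211*(-845) - 1*(-6312) = 845/211 + 6312 = 1332677/211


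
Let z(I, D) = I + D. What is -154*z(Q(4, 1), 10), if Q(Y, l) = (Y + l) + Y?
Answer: -2926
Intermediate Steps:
Q(Y, l) = l + 2*Y
z(I, D) = D + I
-154*z(Q(4, 1), 10) = -154*(10 + (1 + 2*4)) = -154*(10 + (1 + 8)) = -154*(10 + 9) = -154*19 = -2926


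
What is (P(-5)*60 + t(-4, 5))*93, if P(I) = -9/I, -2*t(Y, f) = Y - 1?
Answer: 20553/2 ≈ 10277.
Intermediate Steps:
t(Y, f) = ½ - Y/2 (t(Y, f) = -(Y - 1)/2 = -(-1 + Y)/2 = ½ - Y/2)
(P(-5)*60 + t(-4, 5))*93 = (-9/(-5)*60 + (½ - ½*(-4)))*93 = (-9*(-⅕)*60 + (½ + 2))*93 = ((9/5)*60 + 5/2)*93 = (108 + 5/2)*93 = (221/2)*93 = 20553/2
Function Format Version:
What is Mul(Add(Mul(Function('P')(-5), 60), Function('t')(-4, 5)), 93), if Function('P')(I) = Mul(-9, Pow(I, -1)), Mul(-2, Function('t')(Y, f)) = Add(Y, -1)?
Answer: Rational(20553, 2) ≈ 10277.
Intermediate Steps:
Function('t')(Y, f) = Add(Rational(1, 2), Mul(Rational(-1, 2), Y)) (Function('t')(Y, f) = Mul(Rational(-1, 2), Add(Y, -1)) = Mul(Rational(-1, 2), Add(-1, Y)) = Add(Rational(1, 2), Mul(Rational(-1, 2), Y)))
Mul(Add(Mul(Function('P')(-5), 60), Function('t')(-4, 5)), 93) = Mul(Add(Mul(Mul(-9, Pow(-5, -1)), 60), Add(Rational(1, 2), Mul(Rational(-1, 2), -4))), 93) = Mul(Add(Mul(Mul(-9, Rational(-1, 5)), 60), Add(Rational(1, 2), 2)), 93) = Mul(Add(Mul(Rational(9, 5), 60), Rational(5, 2)), 93) = Mul(Add(108, Rational(5, 2)), 93) = Mul(Rational(221, 2), 93) = Rational(20553, 2)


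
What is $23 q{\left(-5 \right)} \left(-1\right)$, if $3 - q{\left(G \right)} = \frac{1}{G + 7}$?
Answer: $- \frac{115}{2} \approx -57.5$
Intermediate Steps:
$q{\left(G \right)} = 3 - \frac{1}{7 + G}$ ($q{\left(G \right)} = 3 - \frac{1}{G + 7} = 3 - \frac{1}{7 + G}$)
$23 q{\left(-5 \right)} \left(-1\right) = 23 \frac{20 + 3 \left(-5\right)}{7 - 5} \left(-1\right) = 23 \frac{20 - 15}{2} \left(-1\right) = 23 \cdot \frac{1}{2} \cdot 5 \left(-1\right) = 23 \cdot \frac{5}{2} \left(-1\right) = \frac{115}{2} \left(-1\right) = - \frac{115}{2}$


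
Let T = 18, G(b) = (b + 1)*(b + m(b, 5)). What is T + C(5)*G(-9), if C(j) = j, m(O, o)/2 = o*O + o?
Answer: 3578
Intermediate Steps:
m(O, o) = 2*o + 2*O*o (m(O, o) = 2*(o*O + o) = 2*(O*o + o) = 2*(o + O*o) = 2*o + 2*O*o)
G(b) = (1 + b)*(10 + 11*b) (G(b) = (b + 1)*(b + 2*5*(1 + b)) = (1 + b)*(b + (10 + 10*b)) = (1 + b)*(10 + 11*b))
T + C(5)*G(-9) = 18 + 5*(10 + 11*(-9)² + 21*(-9)) = 18 + 5*(10 + 11*81 - 189) = 18 + 5*(10 + 891 - 189) = 18 + 5*712 = 18 + 3560 = 3578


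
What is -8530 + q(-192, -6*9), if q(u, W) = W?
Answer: -8584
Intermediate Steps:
-8530 + q(-192, -6*9) = -8530 - 6*9 = -8530 - 54 = -8584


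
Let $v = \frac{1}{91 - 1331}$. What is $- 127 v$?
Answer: $\frac{127}{1240} \approx 0.10242$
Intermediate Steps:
$v = - \frac{1}{1240}$ ($v = \frac{1}{-1240} = - \frac{1}{1240} \approx -0.00080645$)
$- 127 v = \left(-127\right) \left(- \frac{1}{1240}\right) = \frac{127}{1240}$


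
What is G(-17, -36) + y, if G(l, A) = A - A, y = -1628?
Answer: -1628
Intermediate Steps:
G(l, A) = 0
G(-17, -36) + y = 0 - 1628 = -1628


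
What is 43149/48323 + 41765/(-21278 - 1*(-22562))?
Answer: 2073613411/62046732 ≈ 33.420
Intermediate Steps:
43149/48323 + 41765/(-21278 - 1*(-22562)) = 43149*(1/48323) + 41765/(-21278 + 22562) = 43149/48323 + 41765/1284 = 2073613411/62046732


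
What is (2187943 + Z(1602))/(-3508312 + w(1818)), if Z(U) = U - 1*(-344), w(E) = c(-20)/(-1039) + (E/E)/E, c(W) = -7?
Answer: -4136485711878/6626857539659 ≈ -0.62420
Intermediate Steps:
w(E) = 7/1039 + 1/E (w(E) = -7/(-1039) + (E/E)/E = -7*(-1/1039) + 1/E = 7/1039 + 1/E)
Z(U) = 344 + U (Z(U) = U + 344 = 344 + U)
(2187943 + Z(1602))/(-3508312 + w(1818)) = (2187943 + (344 + 1602))/(-3508312 + (7/1039 + 1/1818)) = (2187943 + 1946)/(-3508312 + (7/1039 + 1/1818)) = 2189889/(-3508312 + 13765/1888902) = 2189889/(-6626857539659/1888902) = 2189889*(-1888902/6626857539659) = -4136485711878/6626857539659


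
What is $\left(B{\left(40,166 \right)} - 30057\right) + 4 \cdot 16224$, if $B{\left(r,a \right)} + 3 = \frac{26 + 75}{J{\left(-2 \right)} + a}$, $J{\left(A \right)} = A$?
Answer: $\frac{5713205}{164} \approx 34837.0$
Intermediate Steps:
$B{\left(r,a \right)} = -3 + \frac{101}{-2 + a}$ ($B{\left(r,a \right)} = -3 + \frac{26 + 75}{-2 + a} = -3 + \frac{101}{-2 + a}$)
$\left(B{\left(40,166 \right)} - 30057\right) + 4 \cdot 16224 = \left(\frac{107 - 498}{-2 + 166} - 30057\right) + 4 \cdot 16224 = \left(\frac{107 - 498}{164} - 30057\right) + 64896 = \left(\frac{1}{164} \left(-391\right) - 30057\right) + 64896 = \left(- \frac{391}{164} - 30057\right) + 64896 = - \frac{4929739}{164} + 64896 = \frac{5713205}{164}$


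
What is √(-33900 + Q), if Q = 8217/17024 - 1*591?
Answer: I*√156186306822/2128 ≈ 185.72*I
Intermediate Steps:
Q = -10052967/17024 (Q = 8217*(1/17024) - 591 = 8217/17024 - 591 = -10052967/17024 ≈ -590.52)
√(-33900 + Q) = √(-33900 - 10052967/17024) = √(-587166567/17024) = I*√156186306822/2128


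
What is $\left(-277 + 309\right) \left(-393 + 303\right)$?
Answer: $-2880$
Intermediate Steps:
$\left(-277 + 309\right) \left(-393 + 303\right) = 32 \left(-90\right) = -2880$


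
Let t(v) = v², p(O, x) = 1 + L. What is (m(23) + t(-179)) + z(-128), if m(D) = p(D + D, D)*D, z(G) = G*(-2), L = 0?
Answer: 32320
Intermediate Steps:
p(O, x) = 1 (p(O, x) = 1 + 0 = 1)
z(G) = -2*G
m(D) = D (m(D) = 1*D = D)
(m(23) + t(-179)) + z(-128) = (23 + (-179)²) - 2*(-128) = (23 + 32041) + 256 = 32064 + 256 = 32320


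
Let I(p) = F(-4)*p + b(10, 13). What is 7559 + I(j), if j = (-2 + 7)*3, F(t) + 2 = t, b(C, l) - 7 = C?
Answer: 7486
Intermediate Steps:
b(C, l) = 7 + C
F(t) = -2 + t
j = 15 (j = 5*3 = 15)
I(p) = 17 - 6*p (I(p) = (-2 - 4)*p + (7 + 10) = -6*p + 17 = 17 - 6*p)
7559 + I(j) = 7559 + (17 - 6*15) = 7559 + (17 - 90) = 7559 - 73 = 7486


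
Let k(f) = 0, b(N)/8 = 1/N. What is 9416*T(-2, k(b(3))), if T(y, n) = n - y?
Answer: 18832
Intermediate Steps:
b(N) = 8/N
9416*T(-2, k(b(3))) = 9416*(0 - 1*(-2)) = 9416*(0 + 2) = 9416*2 = 18832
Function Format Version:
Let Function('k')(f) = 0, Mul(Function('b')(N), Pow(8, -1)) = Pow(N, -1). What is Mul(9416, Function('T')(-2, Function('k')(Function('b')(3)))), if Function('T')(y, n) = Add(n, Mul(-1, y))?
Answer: 18832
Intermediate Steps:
Function('b')(N) = Mul(8, Pow(N, -1))
Mul(9416, Function('T')(-2, Function('k')(Function('b')(3)))) = Mul(9416, Add(0, Mul(-1, -2))) = Mul(9416, Add(0, 2)) = Mul(9416, 2) = 18832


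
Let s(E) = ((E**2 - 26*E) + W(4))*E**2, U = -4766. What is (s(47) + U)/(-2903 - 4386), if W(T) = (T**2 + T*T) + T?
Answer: -2255041/7289 ≈ -309.38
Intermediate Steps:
W(T) = T + 2*T**2 (W(T) = (T**2 + T**2) + T = 2*T**2 + T = T + 2*T**2)
s(E) = E**2*(36 + E**2 - 26*E) (s(E) = ((E**2 - 26*E) + 4*(1 + 2*4))*E**2 = ((E**2 - 26*E) + 4*(1 + 8))*E**2 = ((E**2 - 26*E) + 4*9)*E**2 = ((E**2 - 26*E) + 36)*E**2 = (36 + E**2 - 26*E)*E**2 = E**2*(36 + E**2 - 26*E))
(s(47) + U)/(-2903 - 4386) = (47**2*(36 + 47**2 - 26*47) - 4766)/(-2903 - 4386) = (2209*(36 + 2209 - 1222) - 4766)/(-7289) = (2209*1023 - 4766)*(-1/7289) = (2259807 - 4766)*(-1/7289) = 2255041*(-1/7289) = -2255041/7289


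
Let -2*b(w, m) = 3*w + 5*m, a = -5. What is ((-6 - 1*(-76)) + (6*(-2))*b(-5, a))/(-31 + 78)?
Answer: -170/47 ≈ -3.6170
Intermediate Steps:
b(w, m) = -5*m/2 - 3*w/2 (b(w, m) = -(3*w + 5*m)/2 = -5*m/2 - 3*w/2)
((-6 - 1*(-76)) + (6*(-2))*b(-5, a))/(-31 + 78) = ((-6 - 1*(-76)) + (6*(-2))*(-5/2*(-5) - 3/2*(-5)))/(-31 + 78) = ((-6 + 76) - 12*(25/2 + 15/2))/47 = (70 - 12*20)*(1/47) = (70 - 240)*(1/47) = -170*1/47 = -170/47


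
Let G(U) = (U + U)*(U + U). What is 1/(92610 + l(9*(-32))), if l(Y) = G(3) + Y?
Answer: 1/92358 ≈ 1.0827e-5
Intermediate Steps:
G(U) = 4*U**2 (G(U) = (2*U)*(2*U) = 4*U**2)
l(Y) = 36 + Y (l(Y) = 4*3**2 + Y = 4*9 + Y = 36 + Y)
1/(92610 + l(9*(-32))) = 1/(92610 + (36 + 9*(-32))) = 1/(92610 + (36 - 288)) = 1/(92610 - 252) = 1/92358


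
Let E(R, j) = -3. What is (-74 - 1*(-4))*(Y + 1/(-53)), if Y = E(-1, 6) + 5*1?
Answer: -7350/53 ≈ -138.68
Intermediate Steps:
Y = 2 (Y = -3 + 5*1 = -3 + 5 = 2)
(-74 - 1*(-4))*(Y + 1/(-53)) = (-74 - 1*(-4))*(2 + 1/(-53)) = (-74 + 4)*(2 - 1/53) = -70*105/53 = -7350/53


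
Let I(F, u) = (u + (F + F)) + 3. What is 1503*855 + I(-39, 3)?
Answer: 1284993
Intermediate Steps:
I(F, u) = 3 + u + 2*F (I(F, u) = (u + 2*F) + 3 = 3 + u + 2*F)
1503*855 + I(-39, 3) = 1503*855 + (3 + 3 + 2*(-39)) = 1285065 + (3 + 3 - 78) = 1285065 - 72 = 1284993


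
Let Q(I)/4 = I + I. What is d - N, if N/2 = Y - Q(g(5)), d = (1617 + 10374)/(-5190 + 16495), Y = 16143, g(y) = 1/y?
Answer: -52135009/1615 ≈ -32282.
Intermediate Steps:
Q(I) = 8*I (Q(I) = 4*(I + I) = 4*(2*I) = 8*I)
d = 1713/1615 (d = 11991/11305 = 11991*(1/11305) = 1713/1615 ≈ 1.0607)
N = 161414/5 (N = 2*(16143 - 8/5) = 2*(80707/5) = 161414/5 ≈ 32283.)
d - N = 1713/1615 - 1*161414/5 = 1713/1615 - 161414/5 = -52135009/1615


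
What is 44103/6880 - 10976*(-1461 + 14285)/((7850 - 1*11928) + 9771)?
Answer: -968151742741/39167840 ≈ -24718.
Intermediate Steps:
44103/6880 - 10976*(-1461 + 14285)/((7850 - 1*11928) + 9771) = 44103*(1/6880) - 10976*12824/((7850 - 11928) + 9771) = 44103/6880 - 10976*12824/(-4078 + 9771) = 44103/6880 - 10976/(5693*(1/12824)) = 44103/6880 - 10976/5693/12824 = 44103/6880 - 10976*12824/5693 = 44103/6880 - 140756224/5693 = -968151742741/39167840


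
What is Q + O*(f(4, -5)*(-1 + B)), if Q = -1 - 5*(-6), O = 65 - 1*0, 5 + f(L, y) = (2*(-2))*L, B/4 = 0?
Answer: 1394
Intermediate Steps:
B = 0 (B = 4*0 = 0)
f(L, y) = -5 - 4*L (f(L, y) = -5 + (2*(-2))*L = -5 - 4*L)
O = 65 (O = 65 + 0 = 65)
Q = 29 (Q = -1 + 30 = 29)
Q + O*(f(4, -5)*(-1 + B)) = 29 + 65*((-5 - 4*4)*(-1 + 0)) = 29 + 65*((-5 - 16)*(-1)) = 29 + 65*(-21*(-1)) = 29 + 65*21 = 29 + 1365 = 1394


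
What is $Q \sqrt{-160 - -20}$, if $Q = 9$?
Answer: $18 i \sqrt{35} \approx 106.49 i$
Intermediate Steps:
$Q \sqrt{-160 - -20} = 9 \sqrt{-160 - -20} = 9 \sqrt{-160 + 20} = 9 \sqrt{-140} = 9 \cdot 2 i \sqrt{35} = 18 i \sqrt{35}$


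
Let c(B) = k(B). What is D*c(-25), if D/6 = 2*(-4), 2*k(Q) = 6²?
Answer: -864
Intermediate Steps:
k(Q) = 18 (k(Q) = (½)*6² = (½)*36 = 18)
c(B) = 18
D = -48 (D = 6*(2*(-4)) = 6*(-8) = -48)
D*c(-25) = -48*18 = -864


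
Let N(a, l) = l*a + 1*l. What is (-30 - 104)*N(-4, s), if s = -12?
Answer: -4824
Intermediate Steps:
N(a, l) = l + a*l (N(a, l) = a*l + l = l + a*l)
(-30 - 104)*N(-4, s) = (-30 - 104)*(-12*(1 - 4)) = -(-1608)*(-3) = -134*36 = -4824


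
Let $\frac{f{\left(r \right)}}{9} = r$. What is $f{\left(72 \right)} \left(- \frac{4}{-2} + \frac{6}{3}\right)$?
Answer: $2592$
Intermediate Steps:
$f{\left(r \right)} = 9 r$
$f{\left(72 \right)} \left(- \frac{4}{-2} + \frac{6}{3}\right) = 9 \cdot 72 \left(- \frac{4}{-2} + \frac{6}{3}\right) = 648 \left(\left(-4\right) \left(- \frac{1}{2}\right) + 6 \cdot \frac{1}{3}\right) = 648 \left(2 + 2\right) = 648 \cdot 4 = 2592$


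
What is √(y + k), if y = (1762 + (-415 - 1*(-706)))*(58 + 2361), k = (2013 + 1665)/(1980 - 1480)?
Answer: √12415535890/50 ≈ 2228.5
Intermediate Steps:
k = 1839/250 (k = 3678/500 = 3678*(1/500) = 1839/250 ≈ 7.3560)
y = 4966207 (y = (1762 + (-415 + 706))*2419 = (1762 + 291)*2419 = 2053*2419 = 4966207)
√(y + k) = √(4966207 + 1839/250) = √(1241553589/250) = √12415535890/50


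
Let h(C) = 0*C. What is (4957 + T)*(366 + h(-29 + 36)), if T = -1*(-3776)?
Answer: 3196278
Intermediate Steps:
h(C) = 0
T = 3776
(4957 + T)*(366 + h(-29 + 36)) = (4957 + 3776)*(366 + 0) = 8733*366 = 3196278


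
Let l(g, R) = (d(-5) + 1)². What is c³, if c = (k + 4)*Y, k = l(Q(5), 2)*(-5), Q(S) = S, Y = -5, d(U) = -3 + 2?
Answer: -8000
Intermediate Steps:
d(U) = -1
l(g, R) = 0 (l(g, R) = (-1 + 1)² = 0² = 0)
k = 0 (k = 0*(-5) = 0)
c = -20 (c = (0 + 4)*(-5) = 4*(-5) = -20)
c³ = (-20)³ = -8000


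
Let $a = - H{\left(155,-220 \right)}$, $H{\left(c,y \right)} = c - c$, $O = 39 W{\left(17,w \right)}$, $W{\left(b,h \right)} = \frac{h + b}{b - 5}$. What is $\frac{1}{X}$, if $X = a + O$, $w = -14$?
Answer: $\frac{4}{39} \approx 0.10256$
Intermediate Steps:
$W{\left(b,h \right)} = \frac{b + h}{-5 + b}$
$O = \frac{39}{4}$ ($O = 39 \frac{17 - 14}{-5 + 17} = 39 \cdot \frac{1}{12} \cdot 3 = 39 \cdot \frac{1}{4} = \frac{39}{4} \approx 9.75$)
$H{\left(c,y \right)} = 0$
$a = 0$ ($a = \left(-1\right) 0 = 0$)
$X = \frac{39}{4}$ ($X = 0 + \frac{39}{4} = \frac{39}{4} \approx 9.75$)
$\frac{1}{X} = \frac{1}{\frac{39}{4}} = \frac{4}{39}$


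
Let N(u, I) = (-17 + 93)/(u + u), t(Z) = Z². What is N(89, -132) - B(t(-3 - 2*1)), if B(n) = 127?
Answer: -11265/89 ≈ -126.57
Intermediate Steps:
N(u, I) = 38/u (N(u, I) = 76/((2*u)) = 76*(1/(2*u)) = 38/u)
N(89, -132) - B(t(-3 - 2*1)) = 38/89 - 1*127 = 38*(1/89) - 127 = 38/89 - 127 = -11265/89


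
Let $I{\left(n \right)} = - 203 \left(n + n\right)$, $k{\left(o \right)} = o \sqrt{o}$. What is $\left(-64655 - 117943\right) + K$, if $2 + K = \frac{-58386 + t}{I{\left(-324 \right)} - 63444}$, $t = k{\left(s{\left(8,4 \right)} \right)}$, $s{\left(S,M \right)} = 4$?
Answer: $- \frac{6217559189}{34050} \approx -1.826 \cdot 10^{5}$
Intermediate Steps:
$k{\left(o \right)} = o^{\frac{3}{2}}$
$I{\left(n \right)} = - 406 n$ ($I{\left(n \right)} = - 203 \cdot 2 n = - 406 n$)
$t = 8$ ($t = 4^{\frac{3}{2}} = 8$)
$K = - \frac{97289}{34050}$ ($K = -2 + \frac{-58386 + 8}{\left(-406\right) \left(-324\right) - 63444} = -2 - \frac{58378}{131544 - 63444} = -2 - \frac{58378}{68100} = -2 - \frac{29189}{34050} = - \frac{97289}{34050} \approx -2.8572$)
$\left(-64655 - 117943\right) + K = \left(-64655 - 117943\right) - \frac{97289}{34050} = -182598 - \frac{97289}{34050} = - \frac{6217559189}{34050}$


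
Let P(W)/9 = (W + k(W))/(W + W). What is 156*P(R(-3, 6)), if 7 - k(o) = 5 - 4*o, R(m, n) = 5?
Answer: 18954/5 ≈ 3790.8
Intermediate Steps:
k(o) = 2 + 4*o (k(o) = 7 - (5 - 4*o) = 7 + (-5 + 4*o) = 2 + 4*o)
P(W) = 9*(2 + 5*W)/(2*W) (P(W) = 9*((W + (2 + 4*W))/(W + W)) = 9*((2 + 5*W)/((2*W))) = 9*((2 + 5*W)*(1/(2*W))) = 9*((2 + 5*W)/(2*W)) = 9*(2 + 5*W)/(2*W))
156*P(R(-3, 6)) = 156*(45/2 + 9/5) = 156*(243/10) = 18954/5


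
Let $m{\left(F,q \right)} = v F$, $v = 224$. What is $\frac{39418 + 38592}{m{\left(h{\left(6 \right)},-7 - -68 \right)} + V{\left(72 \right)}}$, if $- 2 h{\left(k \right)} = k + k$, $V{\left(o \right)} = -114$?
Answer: $- \frac{39005}{729} \approx -53.505$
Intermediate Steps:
$h{\left(k \right)} = - k$ ($h{\left(k \right)} = - \frac{k + k}{2} = - \frac{2 k}{2} = - k$)
$m{\left(F,q \right)} = 224 F$
$\frac{39418 + 38592}{m{\left(h{\left(6 \right)},-7 - -68 \right)} + V{\left(72 \right)}} = \frac{39418 + 38592}{224 \left(\left(-1\right) 6\right) - 114} = \frac{78010}{224 \left(-6\right) - 114} = \frac{78010}{-1344 - 114} = \frac{78010}{-1458} = 78010 \left(- \frac{1}{1458}\right) = - \frac{39005}{729}$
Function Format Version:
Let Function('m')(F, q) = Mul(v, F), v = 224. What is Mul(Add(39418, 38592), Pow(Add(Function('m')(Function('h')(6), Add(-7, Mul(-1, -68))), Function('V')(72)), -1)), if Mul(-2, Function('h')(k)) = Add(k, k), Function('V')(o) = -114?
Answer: Rational(-39005, 729) ≈ -53.505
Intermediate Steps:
Function('h')(k) = Mul(-1, k) (Function('h')(k) = Mul(Rational(-1, 2), Add(k, k)) = Mul(Rational(-1, 2), Mul(2, k)) = Mul(-1, k))
Function('m')(F, q) = Mul(224, F)
Mul(Add(39418, 38592), Pow(Add(Function('m')(Function('h')(6), Add(-7, Mul(-1, -68))), Function('V')(72)), -1)) = Mul(Add(39418, 38592), Pow(Add(Mul(224, Mul(-1, 6)), -114), -1)) = Mul(78010, Pow(Add(Mul(224, -6), -114), -1)) = Mul(78010, Pow(Add(-1344, -114), -1)) = Mul(78010, Pow(-1458, -1)) = Mul(78010, Rational(-1, 1458)) = Rational(-39005, 729)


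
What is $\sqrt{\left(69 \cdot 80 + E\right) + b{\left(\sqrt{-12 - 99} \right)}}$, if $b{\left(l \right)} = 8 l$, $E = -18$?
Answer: $\sqrt{5502 + 8 i \sqrt{111}} \approx 74.178 + 0.5681 i$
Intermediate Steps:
$\sqrt{\left(69 \cdot 80 + E\right) + b{\left(\sqrt{-12 - 99} \right)}} = \sqrt{\left(69 \cdot 80 - 18\right) + 8 \sqrt{-12 - 99}} = \sqrt{\left(5520 - 18\right) + 8 \sqrt{-111}} = \sqrt{5502 + 8 i \sqrt{111}}$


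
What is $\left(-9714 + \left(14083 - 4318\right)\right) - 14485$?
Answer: $-14434$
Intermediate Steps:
$\left(-9714 + \left(14083 - 4318\right)\right) - 14485 = \left(-9714 + 9765\right) - 14485 = 51 - 14485 = -14434$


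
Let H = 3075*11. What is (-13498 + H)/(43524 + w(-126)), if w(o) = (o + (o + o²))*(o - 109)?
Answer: -20327/3628116 ≈ -0.0056026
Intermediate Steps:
H = 33825
w(o) = (-109 + o)*(o² + 2*o) (w(o) = (o² + 2*o)*(-109 + o) = (-109 + o)*(o² + 2*o))
(-13498 + H)/(43524 + w(-126)) = (-13498 + 33825)/(43524 - 126*(-218 + (-126)² - 107*(-126))) = 20327/(43524 - 126*(-218 + 15876 + 13482)) = 20327/(43524 - 126*29140) = 20327/(43524 - 3671640) = 20327/(-3628116) = 20327*(-1/3628116) = -20327/3628116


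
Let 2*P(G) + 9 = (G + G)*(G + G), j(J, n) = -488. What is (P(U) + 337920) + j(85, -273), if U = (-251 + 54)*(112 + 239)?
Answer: 19125905291/2 ≈ 9.5629e+9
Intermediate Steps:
U = -69147 (U = -197*351 = -69147)
P(G) = -9/2 + 2*G**2 (P(G) = -9/2 + ((G + G)*(G + G))/2 = -9/2 + ((2*G)*(2*G))/2 = -9/2 + (4*G**2)/2 = -9/2 + 2*G**2)
(P(U) + 337920) + j(85, -273) = ((-9/2 + 2*(-69147)**2) + 337920) - 488 = ((-9/2 + 2*4781307609) + 337920) - 488 = ((-9/2 + 9562615218) + 337920) - 488 = (19125230427/2 + 337920) - 488 = 19125906267/2 - 488 = 19125905291/2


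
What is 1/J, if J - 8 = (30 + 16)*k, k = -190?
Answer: -1/8732 ≈ -0.00011452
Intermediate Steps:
J = -8732 (J = 8 + (30 + 16)*(-190) = 8 + 46*(-190) = 8 - 8740 = -8732)
1/J = 1/(-8732) = -1/8732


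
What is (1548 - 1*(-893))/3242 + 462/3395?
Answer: 1397857/1572370 ≈ 0.88901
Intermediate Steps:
(1548 - 1*(-893))/3242 + 462/3395 = (1548 + 893)*(1/3242) + 462*(1/3395) = 2441*(1/3242) + 66/485 = 2441/3242 + 66/485 = 1397857/1572370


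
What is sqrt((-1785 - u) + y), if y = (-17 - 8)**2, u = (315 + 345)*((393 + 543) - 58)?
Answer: 4*I*sqrt(36290) ≈ 762.0*I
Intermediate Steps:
u = 579480 (u = 660*(936 - 58) = 660*878 = 579480)
y = 625 (y = (-25)**2 = 625)
sqrt((-1785 - u) + y) = sqrt((-1785 - 1*579480) + 625) = sqrt((-1785 - 579480) + 625) = sqrt(-581265 + 625) = sqrt(-580640) = 4*I*sqrt(36290)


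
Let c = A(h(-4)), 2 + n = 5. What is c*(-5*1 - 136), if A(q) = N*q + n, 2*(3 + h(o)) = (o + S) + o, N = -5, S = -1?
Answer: -11421/2 ≈ -5710.5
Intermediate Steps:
n = 3 (n = -2 + 5 = 3)
h(o) = -7/2 + o (h(o) = -3 + ((o - 1) + o)/2 = -3 + ((-1 + o) + o)/2 = -3 + (-1 + 2*o)/2 = -3 + (-½ + o) = -7/2 + o)
A(q) = 3 - 5*q (A(q) = -5*q + 3 = 3 - 5*q)
c = 81/2 (c = 3 - 5*(-7/2 - 4) = 3 - 5*(-15/2) = 3 + 75/2 = 81/2 ≈ 40.500)
c*(-5*1 - 136) = 81*(-5*1 - 136)/2 = 81*(-5 - 136)/2 = (81/2)*(-141) = -11421/2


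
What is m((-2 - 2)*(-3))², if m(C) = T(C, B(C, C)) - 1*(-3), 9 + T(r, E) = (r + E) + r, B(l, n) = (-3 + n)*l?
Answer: 15876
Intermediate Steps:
B(l, n) = l*(-3 + n)
T(r, E) = -9 + E + 2*r (T(r, E) = -9 + ((r + E) + r) = -9 + ((E + r) + r) = -9 + (E + 2*r) = -9 + E + 2*r)
m(C) = -6 + 2*C + C*(-3 + C) (m(C) = (-9 + C*(-3 + C) + 2*C) - 1*(-3) = (-9 + 2*C + C*(-3 + C)) + 3 = -6 + 2*C + C*(-3 + C))
m((-2 - 2)*(-3))² = (-6 + ((-2 - 2)*(-3))² - (-2 - 2)*(-3))² = (-6 + (-4*(-3))² - (-4)*(-3))² = (-6 + 12² - 1*12)² = (-6 + 144 - 12)² = 126² = 15876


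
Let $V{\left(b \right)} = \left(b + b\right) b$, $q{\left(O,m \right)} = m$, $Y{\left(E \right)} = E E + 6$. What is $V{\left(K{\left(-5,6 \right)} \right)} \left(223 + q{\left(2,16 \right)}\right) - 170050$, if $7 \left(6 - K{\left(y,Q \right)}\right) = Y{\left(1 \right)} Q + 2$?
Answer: $- \frac{8330538}{49} \approx -1.7001 \cdot 10^{5}$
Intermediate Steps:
$Y{\left(E \right)} = 6 + E^{2}$ ($Y{\left(E \right)} = E^{2} + 6 = 6 + E^{2}$)
$K{\left(y,Q \right)} = \frac{40}{7} - Q$ ($K{\left(y,Q \right)} = 6 - \frac{\left(6 + 1^{2}\right) Q + 2}{7} = 6 - \frac{\left(6 + 1\right) Q + 2}{7} = 6 - \frac{7 Q + 2}{7} = 6 - \frac{2 + 7 Q}{7} = 6 - \left(\frac{2}{7} + Q\right) = \frac{40}{7} - Q$)
$V{\left(b \right)} = 2 b^{2}$ ($V{\left(b \right)} = 2 b b = 2 b^{2}$)
$V{\left(K{\left(-5,6 \right)} \right)} \left(223 + q{\left(2,16 \right)}\right) - 170050 = 2 \left(\frac{40}{7} - 6\right)^{2} \left(223 + 16\right) - 170050 = 2 \left(\frac{40}{7} - 6\right)^{2} \cdot 239 - 170050 = 2 \left(- \frac{2}{7}\right)^{2} \cdot 239 - 170050 = 2 \cdot \frac{4}{49} \cdot 239 - 170050 = \frac{8}{49} \cdot 239 - 170050 = \frac{1912}{49} - 170050 = - \frac{8330538}{49}$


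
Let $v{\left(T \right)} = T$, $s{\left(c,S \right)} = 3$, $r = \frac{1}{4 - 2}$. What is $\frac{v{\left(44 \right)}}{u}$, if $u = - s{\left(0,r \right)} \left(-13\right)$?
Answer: $\frac{44}{39} \approx 1.1282$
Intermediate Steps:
$r = \frac{1}{2} \approx 0.5$
$u = 39$ ($u = \left(-1\right) 3 \left(-13\right) = \left(-3\right) \left(-13\right) = 39$)
$\frac{v{\left(44 \right)}}{u} = \frac{44}{39}$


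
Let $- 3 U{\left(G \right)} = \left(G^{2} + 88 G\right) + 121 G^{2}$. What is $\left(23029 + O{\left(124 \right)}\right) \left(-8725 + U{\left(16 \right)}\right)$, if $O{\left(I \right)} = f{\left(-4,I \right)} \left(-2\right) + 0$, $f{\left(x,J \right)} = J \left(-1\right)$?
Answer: $-456345585$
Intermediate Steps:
$f{\left(x,J \right)} = - J$
$U{\left(G \right)} = - \frac{122 G^{2}}{3} - \frac{88 G}{3}$ ($U{\left(G \right)} = - \frac{\left(G^{2} + 88 G\right) + 121 G^{2}}{3} = - \frac{88 G + 122 G^{2}}{3} = - \frac{122 G^{2}}{3} - \frac{88 G}{3}$)
$O{\left(I \right)} = 2 I$ ($O{\left(I \right)} = - I \left(-2\right) + 0 = 2 I + 0 = 2 I$)
$\left(23029 + O{\left(124 \right)}\right) \left(-8725 + U{\left(16 \right)}\right) = \left(23029 + 2 \cdot 124\right) \left(-8725 - \frac{32 \left(44 + 61 \cdot 16\right)}{3}\right) = \left(23029 + 248\right) \left(-8725 - \frac{32 \left(44 + 976\right)}{3}\right) = 23277 \left(-8725 - \frac{32}{3} \cdot 1020\right) = 23277 \left(-8725 - 10880\right) = 23277 \left(-19605\right) = -456345585$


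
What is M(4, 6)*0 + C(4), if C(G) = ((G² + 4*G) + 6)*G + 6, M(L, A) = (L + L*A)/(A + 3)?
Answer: 158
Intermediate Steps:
M(L, A) = (L + A*L)/(3 + A)
C(G) = 6 + G*(6 + G² + 4*G) (C(G) = (6 + G² + 4*G)*G + 6 = G*(6 + G² + 4*G) + 6 = 6 + G*(6 + G² + 4*G))
M(4, 6)*0 + C(4) = (4*(1 + 6)/(3 + 6))*0 + (6 + 4³ + 4*4² + 6*4) = (4*7/9)*0 + (6 + 64 + 4*16 + 24) = (4*(⅑)*7)*0 + (6 + 64 + 64 + 24) = (28/9)*0 + 158 = 0 + 158 = 158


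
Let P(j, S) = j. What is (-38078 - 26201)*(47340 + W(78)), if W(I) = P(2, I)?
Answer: -3043096418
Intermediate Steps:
W(I) = 2
(-38078 - 26201)*(47340 + W(78)) = (-38078 - 26201)*(47340 + 2) = -64279*47342 = -3043096418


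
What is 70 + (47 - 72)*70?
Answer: -1680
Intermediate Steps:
70 + (47 - 72)*70 = 70 - 25*70 = 70 - 1750 = -1680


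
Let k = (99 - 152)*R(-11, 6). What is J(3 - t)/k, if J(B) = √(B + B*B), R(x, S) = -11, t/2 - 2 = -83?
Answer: √27390/583 ≈ 0.28387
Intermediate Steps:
t = -162 (t = 4 + 2*(-83) = 4 - 166 = -162)
k = 583 (k = (99 - 152)*(-11) = -53*(-11) = 583)
J(B) = √(B + B²)
J(3 - t)/k = √((3 - 1*(-162))*(1 + (3 - 1*(-162))))/583 = √((3 + 162)*(1 + (3 + 162)))*(1/583) = √(165*(1 + 165))*(1/583) = √(165*166)*(1/583) = √27390*(1/583) = √27390/583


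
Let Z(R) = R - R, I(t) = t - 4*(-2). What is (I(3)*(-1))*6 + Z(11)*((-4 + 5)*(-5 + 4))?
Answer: -66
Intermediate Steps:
I(t) = 8 + t (I(t) = t + 8 = 8 + t)
Z(R) = 0
(I(3)*(-1))*6 + Z(11)*((-4 + 5)*(-5 + 4)) = ((8 + 3)*(-1))*6 + 0*((-4 + 5)*(-5 + 4)) = (11*(-1))*6 + 0*(1*(-1)) = -11*6 + 0*(-1) = -66 + 0 = -66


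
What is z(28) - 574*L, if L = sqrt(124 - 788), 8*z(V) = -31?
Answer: -31/8 - 1148*I*sqrt(166) ≈ -3.875 - 14791.0*I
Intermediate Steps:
z(V) = -31/8 (z(V) = (1/8)*(-31) = -31/8)
L = 2*I*sqrt(166) (L = sqrt(-664) = 2*I*sqrt(166) ≈ 25.768*I)
z(28) - 574*L = -31/8 - 1148*I*sqrt(166)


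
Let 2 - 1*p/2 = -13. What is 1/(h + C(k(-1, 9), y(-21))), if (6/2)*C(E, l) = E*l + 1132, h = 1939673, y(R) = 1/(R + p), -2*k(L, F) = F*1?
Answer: 6/11640301 ≈ 5.1545e-7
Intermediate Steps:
p = 30 (p = 4 - 2*(-13) = 4 + 26 = 30)
k(L, F) = -F/2
y(R) = 1/(30 + R) (y(R) = 1/(R + 30) = 1/(30 + R))
C(E, l) = 1132/3 + E*l/3 (C(E, l) = (E*l + 1132)/3 = (1132 + E*l)/3 = 1132/3 + E*l/3)
1/(h + C(k(-1, 9), y(-21))) = 1/(1939673 + (1132/3 + (-½*9)/(3*(30 - 21)))) = 1/(1939673 + (1132/3 + (⅓)*(-9/2)/9)) = 1/(1939673 + (1132/3 + (⅓)*(-9/2)*(⅑))) = 1/(1939673 + (1132/3 - ⅙)) = 1/(1939673 + 2263/6) = 1/(11640301/6) = 6/11640301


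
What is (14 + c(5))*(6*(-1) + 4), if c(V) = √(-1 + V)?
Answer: -32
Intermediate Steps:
(14 + c(5))*(6*(-1) + 4) = (14 + √(-1 + 5))*(6*(-1) + 4) = (14 + √4)*(-6 + 4) = (14 + 2)*(-2) = 16*(-2) = -32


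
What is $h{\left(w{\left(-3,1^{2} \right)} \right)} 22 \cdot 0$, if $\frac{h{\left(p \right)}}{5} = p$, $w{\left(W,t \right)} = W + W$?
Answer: $0$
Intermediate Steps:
$w{\left(W,t \right)} = 2 W$
$h{\left(p \right)} = 5 p$
$h{\left(w{\left(-3,1^{2} \right)} \right)} 22 \cdot 0 = 5 \cdot 2 \left(-3\right) 22 \cdot 0 = 5 \left(-6\right) 22 \cdot 0 = \left(-30\right) 22 \cdot 0 = \left(-660\right) 0 = 0$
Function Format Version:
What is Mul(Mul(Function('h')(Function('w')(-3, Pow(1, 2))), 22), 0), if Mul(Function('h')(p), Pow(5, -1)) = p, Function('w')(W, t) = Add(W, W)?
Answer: 0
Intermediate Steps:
Function('w')(W, t) = Mul(2, W)
Function('h')(p) = Mul(5, p)
Mul(Mul(Function('h')(Function('w')(-3, Pow(1, 2))), 22), 0) = Mul(Mul(Mul(5, Mul(2, -3)), 22), 0) = Mul(Mul(Mul(5, -6), 22), 0) = Mul(Mul(-30, 22), 0) = Mul(-660, 0) = 0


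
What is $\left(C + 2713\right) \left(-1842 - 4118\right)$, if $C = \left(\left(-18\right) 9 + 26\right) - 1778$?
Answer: $-4762040$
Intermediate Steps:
$C = -1914$ ($C = \left(-162 + 26\right) - 1778 = -136 - 1778 = -1914$)
$\left(C + 2713\right) \left(-1842 - 4118\right) = \left(-1914 + 2713\right) \left(-1842 - 4118\right) = 799 \left(-5960\right) = -4762040$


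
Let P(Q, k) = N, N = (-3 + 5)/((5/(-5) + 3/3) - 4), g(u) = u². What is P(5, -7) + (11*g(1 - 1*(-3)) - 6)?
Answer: 339/2 ≈ 169.50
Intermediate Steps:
N = -½ (N = 2/((5*(-⅕) + 3*(⅓)) - 4) = 2/((-1 + 1) - 4) = 2/(0 - 4) = 2/(-4) = 2*(-¼) = -½ ≈ -0.50000)
P(Q, k) = -½
P(5, -7) + (11*g(1 - 1*(-3)) - 6) = -½ + (11*(1 - 1*(-3))² - 6) = -½ + (11*(1 + 3)² - 6) = -½ + (11*4² - 6) = -½ + (11*16 - 6) = -½ + (176 - 6) = -½ + 170 = 339/2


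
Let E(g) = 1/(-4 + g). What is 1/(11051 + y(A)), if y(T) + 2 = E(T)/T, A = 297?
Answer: 87021/961495030 ≈ 9.0506e-5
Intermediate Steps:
y(T) = -2 + 1/(T*(-4 + T)) (y(T) = -2 + 1/((-4 + T)*T) = -2 + 1/(T*(-4 + T)))
1/(11051 + y(A)) = 1/(11051 + (-2 + 1/(297*(-4 + 297)))) = 1/(11051 + (-2 + (1/297)/293)) = 1/(11051 + (-2 + (1/297)*(1/293))) = 1/(11051 + (-2 + 1/87021)) = 1/(11051 - 174041/87021) = 1/(961495030/87021) = 87021/961495030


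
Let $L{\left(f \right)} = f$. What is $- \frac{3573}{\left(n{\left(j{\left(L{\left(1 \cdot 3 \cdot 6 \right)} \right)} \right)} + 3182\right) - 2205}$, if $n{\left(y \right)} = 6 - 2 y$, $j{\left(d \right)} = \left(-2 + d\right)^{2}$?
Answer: $- \frac{1191}{157} \approx -7.586$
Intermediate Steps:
$- \frac{3573}{\left(n{\left(j{\left(L{\left(1 \cdot 3 \cdot 6 \right)} \right)} \right)} + 3182\right) - 2205} = - \frac{3573}{\left(\left(6 - 2 \left(-2 + 1 \cdot 3 \cdot 6\right)^{2}\right) + 3182\right) - 2205} = - \frac{3573}{\left(\left(6 - 2 \left(-2 + 3 \cdot 6\right)^{2}\right) + 3182\right) - 2205} = - \frac{3573}{\left(\left(6 - 2 \left(-2 + 18\right)^{2}\right) + 3182\right) - 2205} = - \frac{3573}{\left(\left(6 - 2 \cdot 16^{2}\right) + 3182\right) - 2205} = - \frac{3573}{\left(\left(6 - 512\right) + 3182\right) - 2205} = - \frac{3573}{\left(-506 + 3182\right) - 2205} = - \frac{3573}{2676 - 2205} = - \frac{3573}{471} = \left(-3573\right) \frac{1}{471} = - \frac{1191}{157}$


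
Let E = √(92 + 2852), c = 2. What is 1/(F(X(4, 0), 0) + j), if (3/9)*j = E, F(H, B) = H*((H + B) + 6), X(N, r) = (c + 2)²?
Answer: 11/3044 - 3*√46/12176 ≈ 0.0019426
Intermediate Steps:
X(N, r) = 16 (X(N, r) = (2 + 2)² = 4² = 16)
E = 8*√46 (E = √2944 = 8*√46 ≈ 54.259)
F(H, B) = H*(6 + B + H) (F(H, B) = H*((B + H) + 6) = H*(6 + B + H))
j = 24*√46 (j = 3*(8*√46) = 24*√46 ≈ 162.78)
1/(F(X(4, 0), 0) + j) = 1/(16*(6 + 0 + 16) + 24*√46) = 1/(16*22 + 24*√46) = 1/(352 + 24*√46)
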